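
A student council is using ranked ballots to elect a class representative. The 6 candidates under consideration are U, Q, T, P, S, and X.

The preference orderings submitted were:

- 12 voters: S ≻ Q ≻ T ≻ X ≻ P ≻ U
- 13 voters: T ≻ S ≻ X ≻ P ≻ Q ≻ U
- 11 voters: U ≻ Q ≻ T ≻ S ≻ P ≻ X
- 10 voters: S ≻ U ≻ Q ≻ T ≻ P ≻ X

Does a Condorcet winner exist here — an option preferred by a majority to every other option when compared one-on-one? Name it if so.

No Condorcet winner

Head-to-head results (46 voters total):
U vs Q: Q wins 25–21.
U vs T: T wins 25–21.
U vs P: P wins 25–21.
U vs S: S wins 35–11.
U vs X: X wins 25–21.
Q vs T: Q wins 33–13.
Q vs P: Q wins 33–13.
Q vs S: S wins 35–11.
Q vs X: Q wins 33–13.
T vs P: T wins 46–0.
T vs S: T wins 24–22.
T vs X: T wins 46–0.
P vs S: S wins 46–0.
P vs X: X wins 25–21.
S vs X: S wins 46–0.
No candidate beats all others: Q beats T beats S beats Q, a majority cycle.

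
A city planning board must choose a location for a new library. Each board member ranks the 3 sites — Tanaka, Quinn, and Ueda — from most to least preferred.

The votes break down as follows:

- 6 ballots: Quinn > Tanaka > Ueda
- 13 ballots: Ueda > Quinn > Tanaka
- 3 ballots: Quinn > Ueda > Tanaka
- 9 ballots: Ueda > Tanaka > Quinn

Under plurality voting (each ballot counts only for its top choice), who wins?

First-place vote totals:
  Tanaka: 0
  Quinn: 9
  Ueda: 22
Ueda has the most first-place votes.

Ueda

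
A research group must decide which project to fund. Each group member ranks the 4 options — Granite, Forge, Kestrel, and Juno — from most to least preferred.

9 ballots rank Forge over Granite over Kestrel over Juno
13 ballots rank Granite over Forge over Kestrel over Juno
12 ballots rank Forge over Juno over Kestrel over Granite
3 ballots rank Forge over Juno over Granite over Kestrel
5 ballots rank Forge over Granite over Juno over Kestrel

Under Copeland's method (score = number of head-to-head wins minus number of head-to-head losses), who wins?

Pairwise results:
  Granite vs Forge: Forge wins 29–13.
  Granite vs Kestrel: Granite wins 30–12.
  Granite vs Juno: Granite wins 27–15.
  Forge vs Kestrel: Forge wins 42–0.
  Forge vs Juno: Forge wins 42–0.
  Kestrel vs Juno: Kestrel wins 22–20.
Copeland scores (wins − losses):
  Granite: 2 − 1 = 1
  Forge: 3 − 0 = 3
  Kestrel: 1 − 2 = -1
  Juno: 0 − 3 = -3
Forge has the best Copeland score.

Forge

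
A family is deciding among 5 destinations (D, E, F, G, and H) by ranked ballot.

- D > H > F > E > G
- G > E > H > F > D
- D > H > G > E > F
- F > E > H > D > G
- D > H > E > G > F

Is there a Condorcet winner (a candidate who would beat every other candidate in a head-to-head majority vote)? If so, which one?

Head-to-head results (5 voters total):
D vs E: D wins 3–2.
D vs F: D wins 3–2.
D vs G: D wins 4–1.
D vs H: D wins 3–2.
E vs F: E wins 3–2.
E vs G: E wins 3–2.
E vs H: H wins 3–2.
F vs G: G wins 3–2.
F vs H: H wins 4–1.
G vs H: H wins 4–1.
D beats each rival — E (3–2), F (3–2), G (4–1), H (3–2) — so D is the Condorcet winner.

D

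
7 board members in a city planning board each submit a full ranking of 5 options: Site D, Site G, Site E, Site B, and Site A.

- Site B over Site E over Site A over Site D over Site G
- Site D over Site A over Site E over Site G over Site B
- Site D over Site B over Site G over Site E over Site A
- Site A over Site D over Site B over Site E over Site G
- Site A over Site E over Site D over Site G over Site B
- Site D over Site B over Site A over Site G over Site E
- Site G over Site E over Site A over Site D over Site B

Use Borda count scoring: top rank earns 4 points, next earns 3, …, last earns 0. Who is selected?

Site D

Borda scores:
  Site D: 1 + 4 + 4 + 3 + 2 + 4 + 1 = 19
  Site G: 0 + 1 + 2 + 0 + 1 + 1 + 4 = 9
  Site E: 3 + 2 + 1 + 1 + 3 + 0 + 3 = 13
  Site B: 4 + 0 + 3 + 2 + 0 + 3 + 0 = 12
  Site A: 2 + 3 + 0 + 4 + 4 + 2 + 2 = 17
Site D has the highest total.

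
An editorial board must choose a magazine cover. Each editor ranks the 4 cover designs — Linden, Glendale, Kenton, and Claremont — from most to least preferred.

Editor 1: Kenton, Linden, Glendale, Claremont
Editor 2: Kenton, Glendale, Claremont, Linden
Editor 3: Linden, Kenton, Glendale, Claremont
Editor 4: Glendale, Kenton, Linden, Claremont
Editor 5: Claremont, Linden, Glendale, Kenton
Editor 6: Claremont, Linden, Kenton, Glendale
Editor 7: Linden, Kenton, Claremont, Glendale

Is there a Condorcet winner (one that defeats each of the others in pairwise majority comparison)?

Yes

Head-to-head results (7 voters total):
Linden vs Glendale: Linden wins 5–2.
Linden vs Kenton: Linden wins 4–3.
Linden vs Claremont: Linden wins 4–3.
Glendale vs Kenton: Kenton wins 5–2.
Glendale vs Claremont: Glendale wins 4–3.
Kenton vs Claremont: Kenton wins 5–2.
Linden beats each rival — Glendale (5–2), Kenton (4–3), Claremont (4–3) — so Linden is the Condorcet winner.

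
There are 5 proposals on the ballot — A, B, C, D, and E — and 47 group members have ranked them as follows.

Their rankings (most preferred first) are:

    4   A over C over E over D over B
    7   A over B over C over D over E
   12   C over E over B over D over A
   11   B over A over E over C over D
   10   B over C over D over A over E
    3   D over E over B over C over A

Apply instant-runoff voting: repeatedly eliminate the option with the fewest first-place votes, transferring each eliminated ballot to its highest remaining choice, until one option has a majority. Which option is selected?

Round 1: B 21, C 12, A 11, D 3, E 0. E has the fewest and is eliminated.
Round 2: B 21, C 12, A 11, D 3. D has the fewest and is eliminated.
Round 3: B 24, C 12, A 11. B has a majority.

B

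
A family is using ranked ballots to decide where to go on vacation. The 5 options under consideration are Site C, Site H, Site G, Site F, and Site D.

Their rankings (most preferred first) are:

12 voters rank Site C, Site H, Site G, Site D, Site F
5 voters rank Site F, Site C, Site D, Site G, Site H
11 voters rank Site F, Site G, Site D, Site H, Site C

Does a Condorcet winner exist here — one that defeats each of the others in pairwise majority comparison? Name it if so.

Head-to-head results (28 voters total):
Site C vs Site H: Site C wins 17–11.
Site C vs Site G: Site C wins 17–11.
Site C vs Site F: Site F wins 16–12.
Site C vs Site D: Site C wins 17–11.
Site H vs Site G: Site G wins 16–12.
Site H vs Site F: Site F wins 16–12.
Site H vs Site D: Site D wins 16–12.
Site G vs Site F: Site F wins 16–12.
Site G vs Site D: Site G wins 23–5.
Site F vs Site D: Site F wins 16–12.
Site F beats each rival — Site C (16–12), Site H (16–12), Site G (16–12), Site D (16–12) — so Site F is the Condorcet winner.

Site F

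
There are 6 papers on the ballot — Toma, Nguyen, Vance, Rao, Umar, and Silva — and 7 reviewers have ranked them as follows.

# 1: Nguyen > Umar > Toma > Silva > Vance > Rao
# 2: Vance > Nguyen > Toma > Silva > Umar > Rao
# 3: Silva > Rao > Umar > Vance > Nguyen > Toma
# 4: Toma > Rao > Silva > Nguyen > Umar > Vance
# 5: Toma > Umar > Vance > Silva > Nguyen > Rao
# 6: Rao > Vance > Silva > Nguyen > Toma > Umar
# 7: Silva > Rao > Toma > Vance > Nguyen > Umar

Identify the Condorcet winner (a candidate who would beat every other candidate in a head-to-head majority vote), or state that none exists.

Head-to-head results (7 voters total):
Toma vs Nguyen: Nguyen wins 4–3.
Toma vs Vance: Toma wins 4–3.
Toma vs Rao: Toma wins 4–3.
Toma vs Umar: Toma wins 5–2.
Toma vs Silva: Toma wins 4–3.
Nguyen vs Vance: Vance wins 5–2.
Nguyen vs Rao: Rao wins 4–3.
Nguyen vs Umar: Nguyen wins 5–2.
Nguyen vs Silva: Silva wins 5–2.
Vance vs Rao: Rao wins 4–3.
Vance vs Umar: Umar wins 4–3.
Vance vs Silva: Silva wins 4–3.
Rao vs Umar: Rao wins 4–3.
Rao vs Silva: Silva wins 5–2.
Umar vs Silva: Silva wins 5–2.
No candidate beats all others: Toma beats Vance beats Nguyen beats Toma, a majority cycle.

No Condorcet winner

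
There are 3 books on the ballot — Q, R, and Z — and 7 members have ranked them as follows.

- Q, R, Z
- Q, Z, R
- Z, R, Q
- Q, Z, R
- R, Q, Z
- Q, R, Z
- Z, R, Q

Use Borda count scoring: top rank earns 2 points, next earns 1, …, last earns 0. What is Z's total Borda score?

Borda scores:
  Q: 2 + 2 + 0 + 2 + 1 + 2 + 0 = 9
  R: 1 + 0 + 1 + 0 + 2 + 1 + 1 = 6
  Z: 0 + 1 + 2 + 1 + 0 + 0 + 2 = 6

6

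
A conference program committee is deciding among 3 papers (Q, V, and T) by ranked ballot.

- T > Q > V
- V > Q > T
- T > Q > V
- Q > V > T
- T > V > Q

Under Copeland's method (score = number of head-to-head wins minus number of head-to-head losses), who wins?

T

Pairwise results:
  Q vs V: Q wins 3–2.
  Q vs T: T wins 3–2.
  V vs T: T wins 3–2.
Copeland scores (wins − losses):
  Q: 1 − 1 = 0
  V: 0 − 2 = -2
  T: 2 − 0 = 2
T has the best Copeland score.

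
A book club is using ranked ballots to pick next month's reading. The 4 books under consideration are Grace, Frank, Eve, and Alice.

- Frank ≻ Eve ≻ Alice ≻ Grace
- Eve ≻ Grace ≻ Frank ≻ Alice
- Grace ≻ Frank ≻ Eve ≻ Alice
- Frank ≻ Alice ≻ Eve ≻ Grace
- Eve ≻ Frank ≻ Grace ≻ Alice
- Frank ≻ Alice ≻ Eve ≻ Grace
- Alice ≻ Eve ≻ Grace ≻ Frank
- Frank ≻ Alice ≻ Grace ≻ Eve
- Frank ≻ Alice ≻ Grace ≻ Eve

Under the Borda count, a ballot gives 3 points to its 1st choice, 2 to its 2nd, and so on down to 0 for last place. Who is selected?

Frank

Borda scores:
  Grace: 0 + 2 + 3 + 0 + 1 + 0 + 1 + 1 + 1 = 9
  Frank: 3 + 1 + 2 + 3 + 2 + 3 + 0 + 3 + 3 = 20
  Eve: 2 + 3 + 1 + 1 + 3 + 1 + 2 + 0 + 0 = 13
  Alice: 1 + 0 + 0 + 2 + 0 + 2 + 3 + 2 + 2 = 12
Frank has the highest total.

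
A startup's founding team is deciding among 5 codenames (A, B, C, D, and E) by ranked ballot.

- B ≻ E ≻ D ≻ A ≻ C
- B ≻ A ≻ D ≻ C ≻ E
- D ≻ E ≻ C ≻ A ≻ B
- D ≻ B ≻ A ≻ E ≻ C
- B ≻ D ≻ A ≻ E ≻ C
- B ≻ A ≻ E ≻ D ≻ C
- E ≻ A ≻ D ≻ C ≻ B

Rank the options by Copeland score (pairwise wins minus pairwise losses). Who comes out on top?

Pairwise results:
  A vs B: B wins 5–2.
  A vs C: A wins 6–1.
  A vs D: D wins 4–3.
  A vs E: A wins 4–3.
  B vs C: B wins 5–2.
  B vs D: B wins 4–3.
  B vs E: B wins 5–2.
  C vs D: D wins 7–0.
  C vs E: E wins 6–1.
  D vs E: D wins 4–3.
Copeland scores (wins − losses):
  A: 2 − 2 = 0
  B: 4 − 0 = 4
  C: 0 − 4 = -4
  D: 3 − 1 = 2
  E: 1 − 3 = -2
B has the best Copeland score.

B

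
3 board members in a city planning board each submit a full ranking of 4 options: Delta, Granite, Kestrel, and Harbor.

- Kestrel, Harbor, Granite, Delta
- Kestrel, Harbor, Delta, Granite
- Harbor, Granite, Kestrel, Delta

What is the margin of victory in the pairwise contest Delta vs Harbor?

Ballots ranking Delta above Harbor: 0.
Ballots ranking Harbor above Delta: 3.
Harbor wins 3–0, a margin of 3.

3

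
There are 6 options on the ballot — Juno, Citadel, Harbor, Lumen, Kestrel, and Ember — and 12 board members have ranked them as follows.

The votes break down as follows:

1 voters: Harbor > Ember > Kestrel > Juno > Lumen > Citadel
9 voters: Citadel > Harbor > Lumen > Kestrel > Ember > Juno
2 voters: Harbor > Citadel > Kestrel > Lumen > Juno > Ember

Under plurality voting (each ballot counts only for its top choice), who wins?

First-place vote totals:
  Juno: 0
  Citadel: 9
  Harbor: 3
  Lumen: 0
  Kestrel: 0
  Ember: 0
Citadel has the most first-place votes.

Citadel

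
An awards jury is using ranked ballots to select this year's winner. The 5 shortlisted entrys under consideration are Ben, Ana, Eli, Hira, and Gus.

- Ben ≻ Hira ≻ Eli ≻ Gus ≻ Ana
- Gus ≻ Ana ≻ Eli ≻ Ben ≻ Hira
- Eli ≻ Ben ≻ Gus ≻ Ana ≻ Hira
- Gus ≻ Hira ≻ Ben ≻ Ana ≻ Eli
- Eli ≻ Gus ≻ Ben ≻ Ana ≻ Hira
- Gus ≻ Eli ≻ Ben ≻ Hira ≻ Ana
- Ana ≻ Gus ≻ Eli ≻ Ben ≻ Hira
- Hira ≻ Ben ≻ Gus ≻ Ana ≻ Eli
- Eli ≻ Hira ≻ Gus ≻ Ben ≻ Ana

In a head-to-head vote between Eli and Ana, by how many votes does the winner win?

Ballots ranking Eli above Ana: 5.
Ballots ranking Ana above Eli: 4.
Eli wins 5–4, a margin of 1.

1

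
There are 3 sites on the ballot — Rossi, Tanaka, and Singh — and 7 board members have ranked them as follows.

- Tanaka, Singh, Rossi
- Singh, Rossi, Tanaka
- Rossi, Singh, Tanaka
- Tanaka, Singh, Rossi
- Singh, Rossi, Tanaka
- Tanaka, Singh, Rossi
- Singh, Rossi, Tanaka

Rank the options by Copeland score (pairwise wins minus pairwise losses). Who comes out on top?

Singh

Pairwise results:
  Rossi vs Tanaka: Rossi wins 4–3.
  Rossi vs Singh: Singh wins 6–1.
  Tanaka vs Singh: Singh wins 4–3.
Copeland scores (wins − losses):
  Rossi: 1 − 1 = 0
  Tanaka: 0 − 2 = -2
  Singh: 2 − 0 = 2
Singh has the best Copeland score.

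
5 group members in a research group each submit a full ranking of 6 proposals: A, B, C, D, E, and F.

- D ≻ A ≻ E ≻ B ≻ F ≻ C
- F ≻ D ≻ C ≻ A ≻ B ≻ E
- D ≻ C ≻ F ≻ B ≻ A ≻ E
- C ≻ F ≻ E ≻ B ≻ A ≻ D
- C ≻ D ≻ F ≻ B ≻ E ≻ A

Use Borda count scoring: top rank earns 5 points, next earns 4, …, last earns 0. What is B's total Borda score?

9

Borda scores:
  A: 4 + 2 + 1 + 1 + 0 = 8
  B: 2 + 1 + 2 + 2 + 2 = 9
  C: 0 + 3 + 4 + 5 + 5 = 17
  D: 5 + 4 + 5 + 0 + 4 = 18
  E: 3 + 0 + 0 + 3 + 1 = 7
  F: 1 + 5 + 3 + 4 + 3 = 16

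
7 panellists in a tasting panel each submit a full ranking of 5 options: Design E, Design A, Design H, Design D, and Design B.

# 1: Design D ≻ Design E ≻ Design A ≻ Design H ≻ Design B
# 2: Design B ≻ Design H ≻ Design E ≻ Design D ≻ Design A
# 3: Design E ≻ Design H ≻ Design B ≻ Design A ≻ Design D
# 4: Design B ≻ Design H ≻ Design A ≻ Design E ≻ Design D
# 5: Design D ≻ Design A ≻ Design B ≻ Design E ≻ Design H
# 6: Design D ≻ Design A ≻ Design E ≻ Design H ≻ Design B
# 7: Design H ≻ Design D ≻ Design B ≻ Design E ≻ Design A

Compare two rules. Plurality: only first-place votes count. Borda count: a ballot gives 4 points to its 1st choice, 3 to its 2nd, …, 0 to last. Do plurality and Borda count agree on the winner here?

Yes

Plurality first-place counts: Design E 1, Design A 0, Design H 1, Design D 3, Design B 2 → Design D.
Borda totals: Design E 14, Design A 11, Design H 15, Design D 16, Design B 14 → Design D.
The two rules agree on Design D.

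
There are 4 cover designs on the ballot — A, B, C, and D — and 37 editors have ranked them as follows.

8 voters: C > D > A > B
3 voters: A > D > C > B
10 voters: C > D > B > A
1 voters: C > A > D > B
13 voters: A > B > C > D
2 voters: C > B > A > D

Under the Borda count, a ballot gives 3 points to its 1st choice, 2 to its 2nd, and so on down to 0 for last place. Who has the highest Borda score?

Borda scores:
  A: 8·1 + 3·3 + 10·0 + 2 + 13·3 + 2·1 = 60
  B: 8·0 + 3·0 + 10·1 + 0 + 13·2 + 2·2 = 40
  C: 8·3 + 3·1 + 10·3 + 3 + 13·1 + 2·3 = 79
  D: 8·2 + 3·2 + 10·2 + 1 + 13·0 + 2·0 = 43
C has the highest total.

C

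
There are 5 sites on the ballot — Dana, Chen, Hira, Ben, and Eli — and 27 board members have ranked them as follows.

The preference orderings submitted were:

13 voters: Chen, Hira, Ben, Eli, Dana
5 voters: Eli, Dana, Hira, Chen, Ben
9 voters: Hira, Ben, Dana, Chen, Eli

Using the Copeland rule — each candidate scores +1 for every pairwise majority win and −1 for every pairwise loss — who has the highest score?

Pairwise results:
  Dana vs Chen: Dana wins 14–13.
  Dana vs Hira: Hira wins 22–5.
  Dana vs Ben: Ben wins 22–5.
  Dana vs Eli: Eli wins 18–9.
  Chen vs Hira: Hira wins 14–13.
  Chen vs Ben: Chen wins 18–9.
  Chen vs Eli: Chen wins 22–5.
  Hira vs Ben: Hira wins 27–0.
  Hira vs Eli: Hira wins 22–5.
  Ben vs Eli: Ben wins 22–5.
Copeland scores (wins − losses):
  Dana: 1 − 3 = -2
  Chen: 2 − 2 = 0
  Hira: 4 − 0 = 4
  Ben: 2 − 2 = 0
  Eli: 1 − 3 = -2
Hira has the best Copeland score.

Hira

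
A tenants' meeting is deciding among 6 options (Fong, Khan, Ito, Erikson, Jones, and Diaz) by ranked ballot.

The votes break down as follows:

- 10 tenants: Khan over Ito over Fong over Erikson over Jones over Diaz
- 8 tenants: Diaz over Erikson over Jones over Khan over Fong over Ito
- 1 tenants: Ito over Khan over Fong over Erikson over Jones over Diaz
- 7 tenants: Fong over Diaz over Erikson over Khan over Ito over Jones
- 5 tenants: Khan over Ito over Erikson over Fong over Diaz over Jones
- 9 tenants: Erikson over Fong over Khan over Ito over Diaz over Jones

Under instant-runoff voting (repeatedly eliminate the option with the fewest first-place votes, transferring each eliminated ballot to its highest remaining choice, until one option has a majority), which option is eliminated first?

Jones

Round 1: Khan 15, Erikson 9, Diaz 8, Fong 7, Ito 1, Jones 0. Jones has the fewest and is eliminated.
Round 2: Khan 15, Erikson 9, Diaz 8, Fong 7, Ito 1. Ito has the fewest and is eliminated.
Round 3: Khan 16, Erikson 9, Diaz 8, Fong 7. Fong has the fewest and is eliminated.
Round 4: Khan 16, Diaz 15, Erikson 9. Erikson has the fewest and is eliminated.
Round 5: Khan 25, Diaz 15. Khan has a majority.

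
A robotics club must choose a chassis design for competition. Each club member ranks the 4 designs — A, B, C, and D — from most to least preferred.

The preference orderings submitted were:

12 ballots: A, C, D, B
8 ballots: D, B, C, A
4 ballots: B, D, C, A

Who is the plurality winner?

A

First-place vote totals:
  A: 12
  B: 4
  C: 0
  D: 8
A has the most first-place votes.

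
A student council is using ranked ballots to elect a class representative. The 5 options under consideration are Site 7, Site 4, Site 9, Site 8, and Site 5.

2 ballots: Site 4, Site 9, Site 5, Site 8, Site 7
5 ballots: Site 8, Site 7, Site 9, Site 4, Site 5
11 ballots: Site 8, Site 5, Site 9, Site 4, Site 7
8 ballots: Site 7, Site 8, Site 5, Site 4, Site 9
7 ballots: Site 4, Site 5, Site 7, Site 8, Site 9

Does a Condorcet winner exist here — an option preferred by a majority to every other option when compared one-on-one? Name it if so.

Head-to-head results (33 voters total):
Site 7 vs Site 4: Site 4 wins 20–13.
Site 7 vs Site 9: Site 7 wins 20–13.
Site 7 vs Site 8: Site 8 wins 18–15.
Site 7 vs Site 5: Site 5 wins 20–13.
Site 4 vs Site 9: Site 4 wins 17–16.
Site 4 vs Site 8: Site 8 wins 24–9.
Site 4 vs Site 5: Site 5 wins 19–14.
Site 9 vs Site 8: Site 8 wins 31–2.
Site 9 vs Site 5: Site 5 wins 26–7.
Site 8 vs Site 5: Site 8 wins 24–9.
Site 8 beats each rival — Site 7 (18–15), Site 4 (24–9), Site 9 (31–2), Site 5 (24–9) — so Site 8 is the Condorcet winner.

Site 8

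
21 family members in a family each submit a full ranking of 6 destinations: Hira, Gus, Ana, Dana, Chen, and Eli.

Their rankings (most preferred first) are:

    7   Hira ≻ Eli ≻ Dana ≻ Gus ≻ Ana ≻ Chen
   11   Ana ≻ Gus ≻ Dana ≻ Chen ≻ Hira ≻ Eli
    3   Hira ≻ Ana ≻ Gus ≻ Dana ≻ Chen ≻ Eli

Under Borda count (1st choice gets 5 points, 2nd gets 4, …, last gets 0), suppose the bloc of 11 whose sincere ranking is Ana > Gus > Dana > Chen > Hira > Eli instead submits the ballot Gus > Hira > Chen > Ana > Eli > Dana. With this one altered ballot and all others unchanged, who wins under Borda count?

Borda totals with the altered ballot: Hira 94, Gus 78, Ana 41, Dana 27, Chen 36, Eli 39.
The switch changes the winner from Ana to Hira.

Hira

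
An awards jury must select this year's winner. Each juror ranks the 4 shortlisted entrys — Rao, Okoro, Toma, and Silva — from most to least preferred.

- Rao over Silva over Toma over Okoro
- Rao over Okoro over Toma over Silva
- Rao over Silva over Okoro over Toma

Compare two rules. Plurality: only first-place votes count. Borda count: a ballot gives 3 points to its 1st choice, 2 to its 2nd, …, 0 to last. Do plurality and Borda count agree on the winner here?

Plurality first-place counts: Rao 3, Okoro 0, Toma 0, Silva 0 → Rao.
Borda totals: Rao 9, Okoro 3, Toma 2, Silva 4 → Rao.
The two rules agree on Rao.

Yes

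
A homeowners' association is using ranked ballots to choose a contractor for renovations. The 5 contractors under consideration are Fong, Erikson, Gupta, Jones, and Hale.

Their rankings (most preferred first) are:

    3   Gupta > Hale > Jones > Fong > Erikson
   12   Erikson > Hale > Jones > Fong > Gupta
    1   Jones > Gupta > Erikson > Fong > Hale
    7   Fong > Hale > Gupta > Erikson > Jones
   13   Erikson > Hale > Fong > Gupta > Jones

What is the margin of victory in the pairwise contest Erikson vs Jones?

Ballots ranking Erikson above Jones: 12+7+13 = 32.
Ballots ranking Jones above Erikson: 3+1 = 4.
Erikson wins 32–4, a margin of 28.

28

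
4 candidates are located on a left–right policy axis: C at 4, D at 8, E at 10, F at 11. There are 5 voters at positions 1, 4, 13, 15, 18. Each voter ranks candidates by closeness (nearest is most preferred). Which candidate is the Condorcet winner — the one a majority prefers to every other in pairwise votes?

F

With single-peaked preferences on a line, the Condorcet winner is the candidate closest to the median voter.
The median voter (position 13) is closest to F at 11.
Check: F vs E — voters closer to F: 3 of 5.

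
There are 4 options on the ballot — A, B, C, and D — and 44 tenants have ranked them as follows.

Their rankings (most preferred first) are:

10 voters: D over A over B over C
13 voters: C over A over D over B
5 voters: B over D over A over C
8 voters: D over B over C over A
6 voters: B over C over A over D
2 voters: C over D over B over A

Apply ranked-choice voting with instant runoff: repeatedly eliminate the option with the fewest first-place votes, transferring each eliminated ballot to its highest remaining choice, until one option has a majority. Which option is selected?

D

Round 1: D 18, C 15, B 11, A 0. A has the fewest and is eliminated.
Round 2: D 18, C 15, B 11. B has the fewest and is eliminated.
Round 3: D 23, C 21. D has a majority.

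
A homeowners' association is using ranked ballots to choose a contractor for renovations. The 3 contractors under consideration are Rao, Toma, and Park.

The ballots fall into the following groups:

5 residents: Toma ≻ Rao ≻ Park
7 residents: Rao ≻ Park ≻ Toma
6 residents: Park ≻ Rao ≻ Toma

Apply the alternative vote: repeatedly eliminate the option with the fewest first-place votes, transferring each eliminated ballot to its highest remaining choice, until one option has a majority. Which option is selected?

Rao

Round 1: Rao 7, Park 6, Toma 5. Toma has the fewest and is eliminated.
Round 2: Rao 12, Park 6. Rao has a majority.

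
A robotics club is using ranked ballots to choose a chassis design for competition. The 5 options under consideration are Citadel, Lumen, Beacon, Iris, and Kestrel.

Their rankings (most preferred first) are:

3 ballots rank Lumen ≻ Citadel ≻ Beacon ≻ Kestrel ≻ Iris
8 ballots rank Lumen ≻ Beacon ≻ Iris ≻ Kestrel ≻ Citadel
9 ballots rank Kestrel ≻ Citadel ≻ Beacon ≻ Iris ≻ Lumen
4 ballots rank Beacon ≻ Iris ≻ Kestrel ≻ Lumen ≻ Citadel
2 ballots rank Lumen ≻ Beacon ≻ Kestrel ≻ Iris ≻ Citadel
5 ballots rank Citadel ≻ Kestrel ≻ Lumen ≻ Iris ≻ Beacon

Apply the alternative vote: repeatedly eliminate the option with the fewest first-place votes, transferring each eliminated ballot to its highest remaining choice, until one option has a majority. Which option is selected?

Kestrel

Round 1: Lumen 13, Kestrel 9, Citadel 5, Beacon 4, Iris 0. Iris has the fewest and is eliminated.
Round 2: Lumen 13, Kestrel 9, Citadel 5, Beacon 4. Beacon has the fewest and is eliminated.
Round 3: Lumen 13, Kestrel 13, Citadel 5. Citadel has the fewest and is eliminated.
Round 4: Kestrel 18, Lumen 13. Kestrel has a majority.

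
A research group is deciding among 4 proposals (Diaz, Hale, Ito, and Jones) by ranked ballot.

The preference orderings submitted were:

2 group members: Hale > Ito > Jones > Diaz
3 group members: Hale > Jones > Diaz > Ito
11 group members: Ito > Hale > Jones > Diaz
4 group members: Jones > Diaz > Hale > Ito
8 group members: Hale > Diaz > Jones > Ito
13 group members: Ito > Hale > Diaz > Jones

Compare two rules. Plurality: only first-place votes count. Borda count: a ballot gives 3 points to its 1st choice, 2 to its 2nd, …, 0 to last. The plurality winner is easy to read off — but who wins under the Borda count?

Hale

Plurality first-place counts: Diaz 0, Hale 13, Ito 24, Jones 4 → Ito.
Borda totals: Diaz 40, Hale 91, Ito 76, Jones 39 → Hale.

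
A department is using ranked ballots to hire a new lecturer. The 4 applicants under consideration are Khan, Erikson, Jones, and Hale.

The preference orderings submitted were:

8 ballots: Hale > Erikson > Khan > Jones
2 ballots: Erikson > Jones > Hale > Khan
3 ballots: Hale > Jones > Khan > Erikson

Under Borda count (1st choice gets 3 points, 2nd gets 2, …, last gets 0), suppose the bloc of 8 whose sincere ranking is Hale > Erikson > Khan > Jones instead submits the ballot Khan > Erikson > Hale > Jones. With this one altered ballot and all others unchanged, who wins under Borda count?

Borda totals with the altered ballot: Khan 27, Erikson 22, Jones 10, Hale 19.
The switch changes the winner from Hale to Khan.

Khan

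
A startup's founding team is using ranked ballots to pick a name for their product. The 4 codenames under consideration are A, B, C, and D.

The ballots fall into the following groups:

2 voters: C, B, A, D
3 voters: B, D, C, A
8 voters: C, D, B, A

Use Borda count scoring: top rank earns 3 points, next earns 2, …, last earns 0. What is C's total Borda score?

Borda scores:
  A: 2·1 + 3·0 + 8·0 = 2
  B: 2·2 + 3·3 + 8·1 = 21
  C: 2·3 + 3·1 + 8·3 = 33
  D: 2·0 + 3·2 + 8·2 = 22

33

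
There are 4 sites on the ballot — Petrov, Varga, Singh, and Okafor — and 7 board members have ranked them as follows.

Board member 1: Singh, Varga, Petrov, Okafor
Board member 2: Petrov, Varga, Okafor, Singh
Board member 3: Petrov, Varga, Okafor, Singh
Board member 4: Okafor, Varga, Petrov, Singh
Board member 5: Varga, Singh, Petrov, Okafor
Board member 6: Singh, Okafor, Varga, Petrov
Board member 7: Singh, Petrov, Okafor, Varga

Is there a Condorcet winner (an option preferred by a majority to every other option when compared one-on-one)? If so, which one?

Varga

Head-to-head results (7 voters total):
Petrov vs Varga: Varga wins 4–3.
Petrov vs Singh: Singh wins 4–3.
Petrov vs Okafor: Petrov wins 5–2.
Varga vs Singh: Varga wins 4–3.
Varga vs Okafor: Varga wins 4–3.
Singh vs Okafor: Singh wins 4–3.
Varga beats each rival — Petrov (4–3), Singh (4–3), Okafor (4–3) — so Varga is the Condorcet winner.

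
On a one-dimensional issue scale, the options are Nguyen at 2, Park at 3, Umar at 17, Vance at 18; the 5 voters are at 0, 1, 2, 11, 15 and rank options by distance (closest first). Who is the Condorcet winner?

Nguyen

With single-peaked preferences on a line, the Condorcet winner is the candidate closest to the median voter.
The median voter (position 2) is closest to Nguyen at 2.
Check: Nguyen vs Park — voters closer to Nguyen: 3 of 5.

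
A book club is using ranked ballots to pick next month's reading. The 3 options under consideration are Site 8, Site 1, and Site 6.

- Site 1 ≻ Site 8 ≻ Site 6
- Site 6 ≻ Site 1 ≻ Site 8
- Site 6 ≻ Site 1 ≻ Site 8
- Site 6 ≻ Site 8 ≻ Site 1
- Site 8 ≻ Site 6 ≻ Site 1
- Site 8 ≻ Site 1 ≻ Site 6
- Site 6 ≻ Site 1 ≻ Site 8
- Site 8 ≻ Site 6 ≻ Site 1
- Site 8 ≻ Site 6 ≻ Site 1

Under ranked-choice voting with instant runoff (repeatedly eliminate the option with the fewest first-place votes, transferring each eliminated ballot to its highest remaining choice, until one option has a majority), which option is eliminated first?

Round 1: Site 8 4, Site 6 4, Site 1 1. Site 1 has the fewest and is eliminated.
Round 2: Site 8 5, Site 6 4. Site 8 has a majority.

Site 1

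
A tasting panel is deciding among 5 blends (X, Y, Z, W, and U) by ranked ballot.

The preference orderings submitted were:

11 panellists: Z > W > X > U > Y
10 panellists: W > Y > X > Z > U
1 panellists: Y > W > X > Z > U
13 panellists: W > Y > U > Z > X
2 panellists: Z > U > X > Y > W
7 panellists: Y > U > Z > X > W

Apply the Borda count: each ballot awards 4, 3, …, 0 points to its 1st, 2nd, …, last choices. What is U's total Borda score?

Borda scores:
  X: 11·2 + 10·2 + 2 + 13·0 + 2·2 + 7·1 = 55
  Y: 11·0 + 10·3 + 4 + 13·3 + 2·1 + 7·4 = 103
  Z: 11·4 + 10·1 + 1 + 13·1 + 2·4 + 7·2 = 90
  W: 11·3 + 10·4 + 3 + 13·4 + 2·0 + 7·0 = 128
  U: 11·1 + 10·0 + 0 + 13·2 + 2·3 + 7·3 = 64

64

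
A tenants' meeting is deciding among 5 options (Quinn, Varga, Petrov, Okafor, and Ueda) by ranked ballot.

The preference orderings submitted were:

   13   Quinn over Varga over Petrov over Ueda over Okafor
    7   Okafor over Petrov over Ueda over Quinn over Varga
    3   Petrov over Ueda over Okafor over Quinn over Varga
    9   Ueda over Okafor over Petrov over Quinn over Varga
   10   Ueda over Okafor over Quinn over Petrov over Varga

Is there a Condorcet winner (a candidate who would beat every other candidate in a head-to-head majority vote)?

No

Head-to-head results (42 voters total):
Quinn vs Varga: Quinn wins 42–0.
Quinn vs Petrov: Quinn wins 23–19.
Quinn vs Okafor: Okafor wins 29–13.
Quinn vs Ueda: Ueda wins 29–13.
Varga vs Petrov: Petrov wins 29–13.
Varga vs Okafor: Okafor wins 29–13.
Varga vs Ueda: Ueda wins 29–13.
Petrov vs Okafor: Okafor wins 26–16.
Petrov vs Ueda: Petrov wins 23–19.
Okafor vs Ueda: Ueda wins 35–7.
No candidate beats all others: Quinn beats Petrov beats Ueda beats Quinn, a majority cycle.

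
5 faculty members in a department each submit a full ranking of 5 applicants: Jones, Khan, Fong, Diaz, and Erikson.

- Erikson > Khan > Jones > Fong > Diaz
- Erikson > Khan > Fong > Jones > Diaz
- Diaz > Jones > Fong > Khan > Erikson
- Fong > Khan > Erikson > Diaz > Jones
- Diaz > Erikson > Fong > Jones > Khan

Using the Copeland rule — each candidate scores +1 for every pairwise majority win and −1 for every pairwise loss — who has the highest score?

Pairwise results:
  Jones vs Khan: Khan wins 3–2.
  Jones vs Fong: Fong wins 3–2.
  Jones vs Diaz: Diaz wins 3–2.
  Jones vs Erikson: Erikson wins 4–1.
  Khan vs Fong: Fong wins 3–2.
  Khan vs Diaz: Khan wins 3–2.
  Khan vs Erikson: Erikson wins 3–2.
  Fong vs Diaz: Fong wins 3–2.
  Fong vs Erikson: Erikson wins 3–2.
  Diaz vs Erikson: Erikson wins 3–2.
Copeland scores (wins − losses):
  Jones: 0 − 4 = -4
  Khan: 2 − 2 = 0
  Fong: 3 − 1 = 2
  Diaz: 1 − 3 = -2
  Erikson: 4 − 0 = 4
Erikson has the best Copeland score.

Erikson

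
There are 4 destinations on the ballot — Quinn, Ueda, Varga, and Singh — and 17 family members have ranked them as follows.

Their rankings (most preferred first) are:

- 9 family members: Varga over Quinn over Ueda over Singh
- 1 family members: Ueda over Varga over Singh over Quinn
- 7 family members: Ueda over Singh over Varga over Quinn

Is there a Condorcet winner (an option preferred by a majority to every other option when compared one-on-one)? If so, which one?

Varga

Head-to-head results (17 voters total):
Quinn vs Ueda: Quinn wins 9–8.
Quinn vs Varga: Varga wins 17–0.
Quinn vs Singh: Quinn wins 9–8.
Ueda vs Varga: Varga wins 9–8.
Ueda vs Singh: Ueda wins 17–0.
Varga vs Singh: Varga wins 10–7.
Varga beats each rival — Quinn (17–0), Ueda (9–8), Singh (10–7) — so Varga is the Condorcet winner.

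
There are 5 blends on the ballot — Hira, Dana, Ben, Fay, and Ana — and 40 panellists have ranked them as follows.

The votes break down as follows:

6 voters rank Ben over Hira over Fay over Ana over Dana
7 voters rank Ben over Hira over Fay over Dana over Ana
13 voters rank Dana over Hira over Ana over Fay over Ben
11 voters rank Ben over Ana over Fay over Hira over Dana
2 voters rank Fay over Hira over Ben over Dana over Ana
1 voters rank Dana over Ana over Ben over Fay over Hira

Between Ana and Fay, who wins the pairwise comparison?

Ana

Ballots ranking Ana above Fay: 13+11+1 = 25.
Ballots ranking Fay above Ana: 6+7+2 = 15.
Ana wins the head-to-head, 25–15.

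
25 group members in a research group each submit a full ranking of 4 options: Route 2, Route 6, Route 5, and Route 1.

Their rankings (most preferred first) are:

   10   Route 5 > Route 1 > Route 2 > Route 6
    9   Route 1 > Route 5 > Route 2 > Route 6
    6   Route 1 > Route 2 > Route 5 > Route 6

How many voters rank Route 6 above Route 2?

Ballots ranking Route 6 above Route 2: 0.
Ballots ranking Route 2 above Route 6: 10+9+6 = 25.
So 0 of 25 voters prefer Route 6 to Route 2.

0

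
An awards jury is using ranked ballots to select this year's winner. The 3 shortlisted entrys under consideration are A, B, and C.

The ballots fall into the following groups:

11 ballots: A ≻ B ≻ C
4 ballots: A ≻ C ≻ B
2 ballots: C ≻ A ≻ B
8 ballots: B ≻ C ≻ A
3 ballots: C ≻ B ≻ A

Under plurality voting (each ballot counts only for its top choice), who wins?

First-place vote totals:
  A: 15
  B: 8
  C: 5
A has the most first-place votes.

A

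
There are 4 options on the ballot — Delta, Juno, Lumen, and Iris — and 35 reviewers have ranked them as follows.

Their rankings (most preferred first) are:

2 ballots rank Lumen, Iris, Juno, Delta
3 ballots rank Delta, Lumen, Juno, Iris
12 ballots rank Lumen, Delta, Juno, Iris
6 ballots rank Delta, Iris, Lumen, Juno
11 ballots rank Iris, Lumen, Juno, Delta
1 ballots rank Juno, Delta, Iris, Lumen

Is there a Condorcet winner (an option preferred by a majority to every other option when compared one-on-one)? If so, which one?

Head-to-head results (35 voters total):
Delta vs Juno: Delta wins 21–14.
Delta vs Lumen: Lumen wins 25–10.
Delta vs Iris: Delta wins 22–13.
Juno vs Lumen: Lumen wins 34–1.
Juno vs Iris: Iris wins 19–16.
Lumen vs Iris: Iris wins 18–17.
No candidate beats all others: Delta beats Iris beats Lumen beats Delta, a majority cycle.

There is no Condorcet winner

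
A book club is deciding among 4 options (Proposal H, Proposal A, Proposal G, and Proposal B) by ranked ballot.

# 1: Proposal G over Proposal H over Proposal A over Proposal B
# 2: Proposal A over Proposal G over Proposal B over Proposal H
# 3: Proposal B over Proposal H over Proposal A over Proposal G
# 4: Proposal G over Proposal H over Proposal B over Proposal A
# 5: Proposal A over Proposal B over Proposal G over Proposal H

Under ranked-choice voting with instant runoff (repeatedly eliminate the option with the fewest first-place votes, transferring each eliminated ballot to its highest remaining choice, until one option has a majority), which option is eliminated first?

Round 1: Proposal A 2, Proposal G 2, Proposal B 1, Proposal H 0. Proposal H has the fewest and is eliminated.
Round 2: Proposal A 2, Proposal G 2, Proposal B 1. Proposal B has the fewest and is eliminated.
Round 3: Proposal A 3, Proposal G 2. Proposal A has a majority.

Proposal H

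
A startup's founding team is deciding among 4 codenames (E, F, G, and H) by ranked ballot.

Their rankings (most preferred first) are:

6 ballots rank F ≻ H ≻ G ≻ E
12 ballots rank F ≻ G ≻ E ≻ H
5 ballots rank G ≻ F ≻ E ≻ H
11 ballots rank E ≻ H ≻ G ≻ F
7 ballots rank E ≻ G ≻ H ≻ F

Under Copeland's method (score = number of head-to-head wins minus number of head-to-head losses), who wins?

G

Pairwise results:
  E vs F: F wins 23–18.
  E vs G: G wins 23–18.
  E vs H: E wins 35–6.
  F vs G: G wins 23–18.
  F vs H: F wins 23–18.
  G vs H: G wins 24–17.
Copeland scores (wins − losses):
  E: 1 − 2 = -1
  F: 2 − 1 = 1
  G: 3 − 0 = 3
  H: 0 − 3 = -3
G has the best Copeland score.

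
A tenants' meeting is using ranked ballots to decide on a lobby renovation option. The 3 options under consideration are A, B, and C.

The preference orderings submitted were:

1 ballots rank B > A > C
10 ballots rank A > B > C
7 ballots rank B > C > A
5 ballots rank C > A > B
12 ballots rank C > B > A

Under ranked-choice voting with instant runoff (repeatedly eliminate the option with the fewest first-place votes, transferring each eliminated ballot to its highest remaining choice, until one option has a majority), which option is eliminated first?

B

Round 1: C 17, A 10, B 8. B has the fewest and is eliminated.
Round 2: C 24, A 11. C has a majority.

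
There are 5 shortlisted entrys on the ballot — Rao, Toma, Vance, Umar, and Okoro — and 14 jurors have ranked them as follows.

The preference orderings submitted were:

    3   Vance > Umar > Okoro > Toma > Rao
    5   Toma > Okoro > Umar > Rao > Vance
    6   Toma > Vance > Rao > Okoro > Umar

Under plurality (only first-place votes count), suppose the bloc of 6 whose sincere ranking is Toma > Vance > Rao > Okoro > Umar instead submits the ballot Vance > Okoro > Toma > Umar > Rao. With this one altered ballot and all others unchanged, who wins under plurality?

Vance

First-place totals with the altered ballot: Rao 0, Toma 5, Vance 9, Umar 0, Okoro 0.
The switch changes the winner from Toma to Vance.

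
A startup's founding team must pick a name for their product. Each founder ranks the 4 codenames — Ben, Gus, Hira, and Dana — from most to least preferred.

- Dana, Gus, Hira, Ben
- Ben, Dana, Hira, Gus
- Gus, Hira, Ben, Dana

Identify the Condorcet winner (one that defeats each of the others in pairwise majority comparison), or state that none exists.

There is no Condorcet winner

Head-to-head results (3 voters total):
Ben vs Gus: Gus wins 2–1.
Ben vs Hira: Hira wins 2–1.
Ben vs Dana: Ben wins 2–1.
Gus vs Hira: Gus wins 2–1.
Gus vs Dana: Dana wins 2–1.
Hira vs Dana: Dana wins 2–1.
No candidate beats all others: Ben beats Dana beats Gus beats Ben, a majority cycle.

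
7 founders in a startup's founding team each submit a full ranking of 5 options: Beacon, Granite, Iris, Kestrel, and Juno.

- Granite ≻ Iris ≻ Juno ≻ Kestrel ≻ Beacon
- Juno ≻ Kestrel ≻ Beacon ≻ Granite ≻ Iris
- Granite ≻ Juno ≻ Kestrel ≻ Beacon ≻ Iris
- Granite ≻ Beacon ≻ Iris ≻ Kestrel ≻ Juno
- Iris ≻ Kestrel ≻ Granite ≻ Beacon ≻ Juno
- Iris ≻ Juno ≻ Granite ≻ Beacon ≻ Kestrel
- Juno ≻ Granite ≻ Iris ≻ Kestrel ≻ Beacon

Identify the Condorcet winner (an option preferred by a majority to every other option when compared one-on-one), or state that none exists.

Head-to-head results (7 voters total):
Beacon vs Granite: Granite wins 6–1.
Beacon vs Iris: Iris wins 4–3.
Beacon vs Kestrel: Kestrel wins 5–2.
Beacon vs Juno: Juno wins 5–2.
Granite vs Iris: Granite wins 5–2.
Granite vs Kestrel: Granite wins 5–2.
Granite vs Juno: Granite wins 4–3.
Iris vs Kestrel: Iris wins 5–2.
Iris vs Juno: Iris wins 4–3.
Kestrel vs Juno: Juno wins 5–2.
Granite beats each rival — Beacon (6–1), Iris (5–2), Kestrel (5–2), Juno (4–3) — so Granite is the Condorcet winner.

Granite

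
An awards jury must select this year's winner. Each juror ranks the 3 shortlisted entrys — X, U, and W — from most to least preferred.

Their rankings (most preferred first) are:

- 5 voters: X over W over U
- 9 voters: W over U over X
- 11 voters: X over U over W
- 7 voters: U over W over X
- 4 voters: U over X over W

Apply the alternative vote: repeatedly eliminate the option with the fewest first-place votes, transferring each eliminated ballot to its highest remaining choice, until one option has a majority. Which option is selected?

Round 1: X 16, U 11, W 9. W has the fewest and is eliminated.
Round 2: U 20, X 16. U has a majority.

U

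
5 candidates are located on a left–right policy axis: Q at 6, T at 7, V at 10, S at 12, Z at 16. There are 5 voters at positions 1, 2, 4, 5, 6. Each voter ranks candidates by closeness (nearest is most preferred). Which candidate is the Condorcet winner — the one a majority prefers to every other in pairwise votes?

With single-peaked preferences on a line, the Condorcet winner is the candidate closest to the median voter.
The median voter (position 4) is closest to Q at 6.
Check: Q vs Z — voters closer to Q: 5 of 5.

Q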